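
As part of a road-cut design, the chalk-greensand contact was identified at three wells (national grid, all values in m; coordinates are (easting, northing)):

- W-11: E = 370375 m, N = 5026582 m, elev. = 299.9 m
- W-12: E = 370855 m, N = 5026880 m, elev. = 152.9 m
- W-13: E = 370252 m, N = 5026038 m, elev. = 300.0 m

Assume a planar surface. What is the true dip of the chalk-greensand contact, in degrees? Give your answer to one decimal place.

20.1°

Let the plane be z = a·E + b·N + c.
W-12−W-11: 480a + 298b = −147;  W-13−W-11: −123a − 544b = 0.1.
Solving gives a = −0.35613, b = 0.08034.
Gradient magnitude |∇z| = √(a² + b²) = √(0.12683 + 0.00645) = 0.36508.
True dip = arctan(0.36508) = 20.1°, dipping toward ESE (azimuth ≈ 103°).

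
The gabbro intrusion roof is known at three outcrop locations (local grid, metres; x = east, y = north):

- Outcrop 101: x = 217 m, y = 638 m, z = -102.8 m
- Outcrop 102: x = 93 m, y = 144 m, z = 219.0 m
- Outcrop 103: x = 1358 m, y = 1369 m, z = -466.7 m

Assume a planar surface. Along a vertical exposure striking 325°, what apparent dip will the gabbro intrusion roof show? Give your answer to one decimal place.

32.0°

Let the plane be z = a·x + b·y + c.
Outcrop 102−Outcrop 101: −124a − 494b = 321.8;  Outcrop 103−Outcrop 101: 1141a + 731b = −363.9.
Solving gives a = 0.11727, b = −0.68085.
Unit vector along 325° is (sin 325°, cos 325°) = (-0.5736, 0.8192).
Slope in that direction = a·(-0.5736) + b·(0.8192) = −0.62498.
Apparent dip = arctan|0.62498| = 32.0° (true dip is 34.6°, so apparent ≤ true as expected).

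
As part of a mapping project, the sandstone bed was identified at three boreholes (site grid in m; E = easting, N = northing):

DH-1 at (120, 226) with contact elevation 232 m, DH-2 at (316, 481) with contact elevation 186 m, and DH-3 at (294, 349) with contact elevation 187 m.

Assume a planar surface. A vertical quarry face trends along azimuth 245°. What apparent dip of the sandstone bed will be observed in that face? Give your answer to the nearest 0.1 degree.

Let the plane be z = a·E + b·N + c.
DH-2−DH-1: 196a + 255b = −46;  DH-3−DH-1: 174a + 123b = −45.
Solving gives a = −0.28709, b = 0.04027.
Unit vector along 245° is (sin 245°, cos 245°) = (-0.9063, -0.4226).
Slope in that direction = a·(-0.9063) + b·(-0.4226) = 0.24317.
Apparent dip = arctan|0.24317| = 13.7° (true dip is 16.2°, so apparent ≤ true as expected).

13.7°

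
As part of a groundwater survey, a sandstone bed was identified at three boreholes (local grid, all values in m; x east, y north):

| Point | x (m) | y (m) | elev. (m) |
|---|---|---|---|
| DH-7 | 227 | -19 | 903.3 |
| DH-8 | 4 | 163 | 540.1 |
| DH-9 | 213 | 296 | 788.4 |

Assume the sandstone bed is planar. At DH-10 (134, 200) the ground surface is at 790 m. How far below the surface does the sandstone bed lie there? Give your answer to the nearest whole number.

Let the plane be z = a·x + b·y + c.
DH-8−DH-7: −223a + 182b = −363.2;  DH-9−DH-7: −14a + 315b = −114.9.
Solving gives a = 1.38110, b = −0.30338.
Then c = 903.3 − a·227 − b·-19 = 584.03.
At (134, 200): z_contact = 185.1 − 60.7 + 584.03 = 708.4 m.
Depth below ground = 790 − 708.4 = 82 m.

82 m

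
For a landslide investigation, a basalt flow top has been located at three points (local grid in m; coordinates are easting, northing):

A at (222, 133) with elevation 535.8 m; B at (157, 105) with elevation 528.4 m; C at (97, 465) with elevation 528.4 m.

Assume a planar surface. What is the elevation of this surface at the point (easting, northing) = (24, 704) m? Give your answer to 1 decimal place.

Two edge vectors: A→B = (-65, -28, -7.4), A→C = (-125, 332, -7.4).
Normal n = (A→B) × (A→C) = (2664, 444, -25080).
So ∂z/∂easting = −n_x/n_z = 0.10622 and ∂z/∂northing = −n_y/n_z = 0.01770.
Intercept c from A: 535.8 − 23.58 − 2.35 = 509.86.
At (24, 704): z = 2.5 + 12.5 + 509.86 = 524.9 m.

524.9 m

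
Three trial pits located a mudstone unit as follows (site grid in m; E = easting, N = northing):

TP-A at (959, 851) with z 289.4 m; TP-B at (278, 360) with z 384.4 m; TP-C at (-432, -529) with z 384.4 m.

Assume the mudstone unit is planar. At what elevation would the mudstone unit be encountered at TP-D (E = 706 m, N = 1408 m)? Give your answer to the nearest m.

Let the plane be z = a·E + b·N + c.
TP-B−TP-A: −681a − 491b = 95;  TP-C−TP-A: −1391a − 1380b = 95.
Solving gives a = −0.32888, b = 0.26266.
Then c = 289.4 − a·959 − b·851 = 381.27.
At (706, 1408): z = −232.2 + 369.8 + 381.27 = 518.9 m.

519 m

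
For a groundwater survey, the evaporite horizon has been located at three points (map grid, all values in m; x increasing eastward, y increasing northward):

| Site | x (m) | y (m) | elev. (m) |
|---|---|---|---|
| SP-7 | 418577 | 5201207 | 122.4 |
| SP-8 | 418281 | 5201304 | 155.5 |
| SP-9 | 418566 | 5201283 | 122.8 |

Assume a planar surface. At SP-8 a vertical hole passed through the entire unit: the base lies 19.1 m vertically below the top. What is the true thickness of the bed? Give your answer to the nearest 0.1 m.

19.0 m

Two edge vectors: SP-7→SP-8 = (-296, 97, 33.1), SP-7→SP-9 = (-11, 76, 0.4).
Normal n = (SP-7→SP-8) × (SP-7→SP-9) = (-2476.8, -245.7, -21429).
So ∂z/∂x = −n_x/n_z = −0.11558 and ∂z/∂y = −n_y/n_z = −0.01147.
|∇z| = √(a²+b²) = 0.11615, so dip δ = arctan(0.11615) = 6.63°.
True thickness = vertical thickness × cos δ = 19.1 × cos 6.63° = 19.0 m.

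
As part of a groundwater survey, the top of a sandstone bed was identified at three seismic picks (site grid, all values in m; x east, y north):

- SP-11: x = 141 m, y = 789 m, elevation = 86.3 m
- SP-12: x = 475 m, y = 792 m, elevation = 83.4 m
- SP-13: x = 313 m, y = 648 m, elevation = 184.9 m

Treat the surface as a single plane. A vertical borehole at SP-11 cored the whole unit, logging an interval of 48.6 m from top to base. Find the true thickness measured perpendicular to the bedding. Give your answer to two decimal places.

Let the plane be z = a·x + b·y + c.
SP-12−SP-11: 334a + 3b = −2.9;  SP-13−SP-11: 172a − 141b = 98.6.
Solving gives a = −0.00238, b = −0.70219.
|∇z| = √(a²+b²) = 0.70219, so dip δ = arctan(0.70219) = 35.08°.
True thickness = vertical thickness × cos δ = 48.6 × cos 35.08° = 39.77 m.

39.77 m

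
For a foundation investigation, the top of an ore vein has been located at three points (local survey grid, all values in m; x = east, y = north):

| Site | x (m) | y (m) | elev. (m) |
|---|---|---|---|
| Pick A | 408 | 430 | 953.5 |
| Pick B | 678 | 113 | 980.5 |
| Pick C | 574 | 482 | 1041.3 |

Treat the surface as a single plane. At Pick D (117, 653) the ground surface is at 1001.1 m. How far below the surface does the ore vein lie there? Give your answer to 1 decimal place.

Let the plane be z = a·x + b·y + c.
Pick B−Pick A: 270a − 317b = 27;  Pick C−Pick A: 166a + 52b = 87.8.
Solving gives a = 0.43858, b = 0.28838.
Then c = 953.5 − a·408 − b·430 = 650.56.
At (117, 653): z_contact = 51.31 + 188.31 + 650.56 = 890.18 m.
Depth below ground = 1001.1 − 890.18 = 110.9 m.

110.9 m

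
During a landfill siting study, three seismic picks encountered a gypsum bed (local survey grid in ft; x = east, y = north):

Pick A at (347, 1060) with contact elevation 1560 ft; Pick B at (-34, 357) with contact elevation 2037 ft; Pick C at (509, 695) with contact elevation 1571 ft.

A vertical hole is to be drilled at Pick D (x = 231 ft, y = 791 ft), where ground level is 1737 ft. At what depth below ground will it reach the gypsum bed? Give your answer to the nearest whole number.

14 ft

Two edge vectors: Pick A→Pick B = (-381, -703, 477), Pick A→Pick C = (162, -365, 11).
Normal n = (Pick A→Pick B) × (Pick A→Pick C) = (166372, 81465, 252951).
So ∂z/∂x = −n_x/n_z = −0.65772 and ∂z/∂y = −n_y/n_z = −0.32206.
Intercept c from Pick A: 1560 + 228.23 + 341.38 = 2129.61.
At (231, 791): z_contact = −151.9 − 254.7 + 2129.61 = 1722.9 ft.
Depth below ground = 1737 − 1722.9 = 14 ft.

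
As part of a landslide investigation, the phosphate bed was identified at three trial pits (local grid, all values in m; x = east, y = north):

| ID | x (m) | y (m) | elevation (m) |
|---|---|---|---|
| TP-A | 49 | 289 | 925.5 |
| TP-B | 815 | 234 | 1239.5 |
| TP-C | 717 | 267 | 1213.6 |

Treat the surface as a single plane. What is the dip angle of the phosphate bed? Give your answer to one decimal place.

Let the plane be z = a·x + b·y + c.
TP-B−TP-A: 766a − 55b = 314;  TP-C−TP-A: 668a − 22b = 288.1.
Solving gives a = 0.44939, b = 0.54971.
Gradient magnitude |∇z| = √(a² + b²) = √(0.20195 + 0.30218) = 0.71002.
True dip = arctan(0.71002) = 35.4°, dipping toward SW (azimuth ≈ 219°).

35.4°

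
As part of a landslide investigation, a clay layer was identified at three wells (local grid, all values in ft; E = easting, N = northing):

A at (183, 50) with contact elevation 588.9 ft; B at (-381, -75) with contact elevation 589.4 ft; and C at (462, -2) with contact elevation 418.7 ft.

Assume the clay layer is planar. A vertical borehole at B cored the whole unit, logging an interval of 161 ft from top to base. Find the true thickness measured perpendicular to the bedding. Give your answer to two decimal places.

88.11 ft

Two edge vectors: A→B = (-564, -125, 0.5), A→C = (279, -52, -170.2).
Normal n = (A→B) × (A→C) = (21301, -95853.3, 64203).
So ∂z/∂E = −n_x/n_z = −0.33178 and ∂z/∂N = −n_y/n_z = 1.49297.
|∇z| = √(a²+b²) = 1.52939, so dip δ = arctan(1.52939) = 56.82°.
True thickness = vertical thickness × cos δ = 161 × cos 56.82° = 88.11 ft.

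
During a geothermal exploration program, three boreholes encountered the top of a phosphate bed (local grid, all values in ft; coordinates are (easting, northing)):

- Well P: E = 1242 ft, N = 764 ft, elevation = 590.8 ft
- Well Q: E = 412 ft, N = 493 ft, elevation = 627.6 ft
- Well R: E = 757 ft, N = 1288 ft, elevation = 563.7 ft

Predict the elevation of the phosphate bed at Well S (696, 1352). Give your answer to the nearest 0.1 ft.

Let the plane be z = a·E + b·N + c.
Well Q−Well P: −830a − 271b = 36.8;  Well R−Well P: −485a + 524b = −27.1.
Solving gives a = −0.021081, b = −0.071229.
Then c = 590.8 − a·1242 − b·764 = 671.40.
At (696, 1352): z = −14.7 − 96.3 + 671.40 = 560.4 ft.

560.4 ft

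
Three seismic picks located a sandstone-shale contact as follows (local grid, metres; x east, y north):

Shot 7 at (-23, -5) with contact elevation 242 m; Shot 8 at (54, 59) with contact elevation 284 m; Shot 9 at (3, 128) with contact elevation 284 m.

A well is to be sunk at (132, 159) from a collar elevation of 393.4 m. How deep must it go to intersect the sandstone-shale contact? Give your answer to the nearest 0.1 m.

58.1 m

Two edge vectors: Shot 7→Shot 8 = (77, 64, 42), Shot 7→Shot 9 = (26, 133, 42).
Normal n = (Shot 7→Shot 8) × (Shot 7→Shot 9) = (-2898, -2142, 8577).
So ∂z/∂x = −n_x/n_z = 0.33788 and ∂z/∂y = −n_y/n_z = 0.24974.
Intercept c from Shot 7: 242 + 7.77 + 1.25 = 251.02.
At (132, 159): z_contact = 44.60 + 39.71 + 251.02 = 335.33 m.
Depth below ground = 393.4 − 335.33 = 58.1 m.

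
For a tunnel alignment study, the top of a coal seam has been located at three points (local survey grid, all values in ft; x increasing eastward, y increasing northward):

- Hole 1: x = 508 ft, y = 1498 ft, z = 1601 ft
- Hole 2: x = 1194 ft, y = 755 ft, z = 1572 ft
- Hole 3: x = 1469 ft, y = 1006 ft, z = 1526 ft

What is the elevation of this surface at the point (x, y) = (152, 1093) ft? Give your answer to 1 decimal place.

Let the plane be z = a·x + b·y + c.
Hole 2−Hole 1: 686a − 743b = −29;  Hole 3−Hole 1: 961a − 492b = −75.
Solving gives a = −0.110108, b = −0.062630.
Then c = 1601 − a·508 − b·1498 = 1750.76.
At (152, 1093): z = −16.7 − 68.5 + 1750.76 = 1665.6 ft.

1665.6 ft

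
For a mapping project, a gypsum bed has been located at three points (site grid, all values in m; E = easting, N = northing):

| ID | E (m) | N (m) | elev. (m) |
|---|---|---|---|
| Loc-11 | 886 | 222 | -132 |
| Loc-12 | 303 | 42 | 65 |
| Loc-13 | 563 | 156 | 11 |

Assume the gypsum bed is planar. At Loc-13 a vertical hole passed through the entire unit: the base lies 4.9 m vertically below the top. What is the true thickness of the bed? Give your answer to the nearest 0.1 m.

3.1 m

Two edge vectors: Loc-11→Loc-12 = (-583, -180, 197), Loc-11→Loc-13 = (-323, -66, 143).
Normal n = (Loc-11→Loc-12) × (Loc-11→Loc-13) = (-12738, 19738, -19662).
So ∂z/∂E = −n_x/n_z = −0.64785 and ∂z/∂N = −n_y/n_z = 1.00387.
|∇z| = √(a²+b²) = 1.19476, so dip δ = arctan(1.19476) = 50.07°.
True thickness = vertical thickness × cos δ = 4.9 × cos 50.07° = 3.1 m.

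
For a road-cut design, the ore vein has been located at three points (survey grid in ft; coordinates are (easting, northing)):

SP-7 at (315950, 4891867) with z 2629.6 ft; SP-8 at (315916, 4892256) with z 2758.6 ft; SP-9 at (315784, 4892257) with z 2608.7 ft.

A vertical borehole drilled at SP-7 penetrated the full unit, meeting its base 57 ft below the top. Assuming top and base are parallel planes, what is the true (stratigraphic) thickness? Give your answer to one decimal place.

36.2 ft

Two edge vectors: SP-7→SP-8 = (-34, 389, 129), SP-7→SP-9 = (-166, 390, -20.9).
Normal n = (SP-7→SP-8) × (SP-7→SP-9) = (-58440.1, -22124.6, 51314).
So ∂z/∂E = −n_x/n_z = 1.13887 and ∂z/∂N = −n_y/n_z = 0.43116.
|∇z| = √(a²+b²) = 1.21776, so dip δ = arctan(1.21776) = 50.61°.
True thickness = vertical thickness × cos δ = 57 × cos 50.61° = 36.2 ft.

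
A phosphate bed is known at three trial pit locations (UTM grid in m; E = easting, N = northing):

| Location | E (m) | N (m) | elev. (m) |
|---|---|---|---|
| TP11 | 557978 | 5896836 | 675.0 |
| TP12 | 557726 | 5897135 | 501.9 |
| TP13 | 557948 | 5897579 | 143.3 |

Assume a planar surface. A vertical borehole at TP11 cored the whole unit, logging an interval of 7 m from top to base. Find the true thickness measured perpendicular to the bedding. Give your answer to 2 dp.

5.62 m

Let the plane be z = a·E + b·N + c.
TP12−TP11: −252a + 299b = −173.1;  TP13−TP11: −30a + 743b = −531.7.
Solving gives a = −0.17034, b = −0.72249.
|∇z| = √(a²+b²) = 0.74230, so dip δ = arctan(0.74230) = 36.59°.
True thickness = vertical thickness × cos δ = 7 × cos 36.59° = 5.62 m.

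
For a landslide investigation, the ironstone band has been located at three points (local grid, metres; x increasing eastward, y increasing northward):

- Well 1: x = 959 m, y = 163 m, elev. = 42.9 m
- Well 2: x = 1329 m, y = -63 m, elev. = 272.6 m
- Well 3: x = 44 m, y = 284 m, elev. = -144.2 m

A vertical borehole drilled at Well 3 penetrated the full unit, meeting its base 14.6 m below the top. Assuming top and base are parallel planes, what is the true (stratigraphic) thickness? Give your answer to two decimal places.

10.99 m

Let the plane be z = a·x + b·y + c.
Well 2−Well 1: 370a − 226b = 229.7;  Well 3−Well 1: −915a + 121b = −187.1.
Solving gives a = 0.08944, b = −0.86995.
|∇z| = √(a²+b²) = 0.87453, so dip δ = arctan(0.87453) = 41.17°.
True thickness = vertical thickness × cos δ = 14.6 × cos 41.17° = 10.99 m.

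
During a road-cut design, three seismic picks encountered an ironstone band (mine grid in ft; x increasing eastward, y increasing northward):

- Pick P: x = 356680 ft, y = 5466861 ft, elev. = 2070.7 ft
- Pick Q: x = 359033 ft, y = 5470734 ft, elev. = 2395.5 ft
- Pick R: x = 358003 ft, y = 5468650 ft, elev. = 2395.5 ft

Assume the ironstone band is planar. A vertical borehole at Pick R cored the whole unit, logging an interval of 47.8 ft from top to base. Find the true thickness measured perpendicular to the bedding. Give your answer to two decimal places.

36.86 ft

Let the plane be z = a·x + b·y + c.
Pick Q−Pick P: 2353a + 3873b = 324.8;  Pick R−Pick P: 1323a + 1789b = 324.8.
Solving gives a = 0.74020, b = −0.36584.
|∇z| = √(a²+b²) = 0.82567, so dip δ = arctan(0.82567) = 39.55°.
True thickness = vertical thickness × cos δ = 47.8 × cos 39.55° = 36.86 ft.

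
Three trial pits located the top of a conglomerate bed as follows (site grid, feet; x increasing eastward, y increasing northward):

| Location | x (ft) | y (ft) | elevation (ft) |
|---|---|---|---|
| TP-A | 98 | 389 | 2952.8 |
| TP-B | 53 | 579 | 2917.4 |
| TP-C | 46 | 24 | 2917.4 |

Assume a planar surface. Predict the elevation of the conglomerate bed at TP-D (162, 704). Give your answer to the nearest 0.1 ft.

2997.6 ft

Two edge vectors: TP-A→TP-B = (-45, 190, -35.4), TP-A→TP-C = (-52, -365, -35.4).
Normal n = (TP-A→TP-B) × (TP-A→TP-C) = (-19647, 247.8, 26305).
So ∂z/∂x = −n_x/n_z = 0.74689 and ∂z/∂y = −n_y/n_z = −0.00942.
Intercept c from TP-A: 2952.8 − 73.20 + 3.66 = 2883.27.
At (162, 704): z = 121.0 − 6.6 + 2883.27 = 2997.6 ft.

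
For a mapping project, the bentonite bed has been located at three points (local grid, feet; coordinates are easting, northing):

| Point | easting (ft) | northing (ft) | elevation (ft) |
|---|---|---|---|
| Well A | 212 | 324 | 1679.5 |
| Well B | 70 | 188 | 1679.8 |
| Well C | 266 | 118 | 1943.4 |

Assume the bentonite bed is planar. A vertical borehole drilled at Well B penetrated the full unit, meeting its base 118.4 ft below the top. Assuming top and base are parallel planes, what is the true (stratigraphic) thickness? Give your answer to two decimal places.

68.27 ft

Let the plane be z = a·easting + b·northing + c.
Well B−Well A: −142a − 136b = 0.3;  Well C−Well A: 54a − 206b = 263.9.
Solving gives a = 0.97903, b = −1.02443.
|∇z| = √(a²+b²) = 1.41702, so dip δ = arctan(1.41702) = 54.79°.
True thickness = vertical thickness × cos δ = 118.4 × cos 54.79° = 68.27 ft.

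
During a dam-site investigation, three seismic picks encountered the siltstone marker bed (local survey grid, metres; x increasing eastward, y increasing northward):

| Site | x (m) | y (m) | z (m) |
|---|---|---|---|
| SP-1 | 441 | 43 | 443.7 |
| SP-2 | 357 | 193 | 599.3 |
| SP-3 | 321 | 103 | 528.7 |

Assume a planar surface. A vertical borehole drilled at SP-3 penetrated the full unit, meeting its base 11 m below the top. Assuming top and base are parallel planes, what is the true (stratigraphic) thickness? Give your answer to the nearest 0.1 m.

Two edge vectors: SP-1→SP-2 = (-84, 150, 155.6), SP-1→SP-3 = (-120, 60, 85).
Normal n = (SP-1→SP-2) × (SP-1→SP-3) = (3414, -11532, 12960).
So ∂z/∂x = −n_x/n_z = −0.26343 and ∂z/∂y = −n_y/n_z = 0.88981.
|∇z| = √(a²+b²) = 0.92799, so dip δ = arctan(0.92799) = 42.86°.
True thickness = vertical thickness × cos δ = 11 × cos 42.86° = 8.1 m.

8.1 m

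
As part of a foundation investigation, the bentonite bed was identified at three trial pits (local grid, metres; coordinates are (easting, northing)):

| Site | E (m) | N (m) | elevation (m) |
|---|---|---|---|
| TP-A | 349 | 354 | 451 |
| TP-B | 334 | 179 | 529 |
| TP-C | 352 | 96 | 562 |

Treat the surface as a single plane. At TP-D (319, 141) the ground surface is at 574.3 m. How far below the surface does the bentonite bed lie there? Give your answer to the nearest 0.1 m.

Two edge vectors: TP-A→TP-B = (-15, -175, 78), TP-A→TP-C = (3, -258, 111).
Normal n = (TP-A→TP-B) × (TP-A→TP-C) = (699, 1899, 4395).
So ∂z/∂E = −n_x/n_z = −0.15904 and ∂z/∂N = −n_y/n_z = −0.43208.
Intercept c from TP-A: 451 + 55.51 + 152.96 = 659.46.
At (319, 141): z_contact = −50.74 − 60.92 + 659.46 = 547.80 m.
Depth below ground = 574.3 − 547.80 = 26.5 m.

26.5 m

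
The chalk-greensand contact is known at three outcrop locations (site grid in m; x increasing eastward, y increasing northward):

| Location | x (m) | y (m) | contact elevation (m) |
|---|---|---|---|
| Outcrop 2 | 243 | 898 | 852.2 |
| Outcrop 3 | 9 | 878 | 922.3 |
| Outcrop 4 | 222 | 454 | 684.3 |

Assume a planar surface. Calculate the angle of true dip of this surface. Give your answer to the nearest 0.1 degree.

27.3°

Two edge vectors: Outcrop 2→Outcrop 3 = (-234, -20, 70.1), Outcrop 2→Outcrop 4 = (-21, -444, -167.9).
Normal n = (Outcrop 2→Outcrop 3) × (Outcrop 2→Outcrop 4) = (34482.4, -40760.7, 103476).
So ∂z/∂x = −n_x/n_z = −0.33324 and ∂z/∂y = −n_y/n_z = 0.39391.
Gradient magnitude |∇z| = √(a² + b²) = √(0.11105 + 0.15517) = 0.51596.
True dip = arctan(0.51596) = 27.3°, dipping toward SE (azimuth ≈ 140°).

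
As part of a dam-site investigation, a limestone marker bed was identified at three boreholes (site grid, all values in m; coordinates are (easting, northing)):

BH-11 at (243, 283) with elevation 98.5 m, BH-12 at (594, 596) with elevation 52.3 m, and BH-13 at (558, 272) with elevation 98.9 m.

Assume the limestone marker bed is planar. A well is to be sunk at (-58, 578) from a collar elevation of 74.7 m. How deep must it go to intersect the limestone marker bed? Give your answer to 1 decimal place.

Let the plane be z = a·E + b·N + c.
BH-12−BH-11: 351a + 313b = −46.2;  BH-13−BH-11: 315a − 11b = 0.4.
Solving gives a = −0.00374, b = −0.14341.
Then c = 98.5 − a·243 − b·283 = 139.99.
At (-58, 578): z_contact = 0.22 − 82.89 + 139.99 = 57.32 m.
Depth below ground = 74.7 − 57.32 = 17.4 m.

17.4 m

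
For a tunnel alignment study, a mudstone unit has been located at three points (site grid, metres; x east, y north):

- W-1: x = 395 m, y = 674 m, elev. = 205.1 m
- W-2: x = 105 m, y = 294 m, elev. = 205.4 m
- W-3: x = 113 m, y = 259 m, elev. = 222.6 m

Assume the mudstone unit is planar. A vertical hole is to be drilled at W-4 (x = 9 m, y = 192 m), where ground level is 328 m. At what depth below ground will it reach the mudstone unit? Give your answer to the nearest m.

132 m

Two edge vectors: W-1→W-2 = (-290, -380, 0.3), W-1→W-3 = (-282, -415, 17.5).
Normal n = (W-1→W-2) × (W-1→W-3) = (-6525.5, 4990.4, 13190).
So ∂z/∂x = −n_x/n_z = 0.49473 and ∂z/∂y = −n_y/n_z = −0.37835.
Intercept c from W-1: 205.1 − 195.42 + 255.01 = 264.69.
At (9, 192): z_contact = 4.5 − 72.6 + 264.69 = 196.5 m.
Depth below ground = 328 − 196.5 = 132 m.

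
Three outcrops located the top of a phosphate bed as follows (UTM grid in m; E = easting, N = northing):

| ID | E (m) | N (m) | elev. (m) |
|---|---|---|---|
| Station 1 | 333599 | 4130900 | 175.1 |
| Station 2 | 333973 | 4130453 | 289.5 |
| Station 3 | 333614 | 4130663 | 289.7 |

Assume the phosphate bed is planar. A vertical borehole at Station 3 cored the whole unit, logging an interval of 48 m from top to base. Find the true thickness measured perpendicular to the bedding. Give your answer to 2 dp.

41.48 m

Let the plane be z = a·E + b·N + c.
Station 2−Station 1: 374a − 447b = 114.4;  Station 3−Station 1: 15a − 237b = 114.6.
Solving gives a = −0.29431, b = −0.50217.
|∇z| = √(a²+b²) = 0.58206, so dip δ = arctan(0.58206) = 30.20°.
True thickness = vertical thickness × cos δ = 48 × cos 30.20° = 41.48 m.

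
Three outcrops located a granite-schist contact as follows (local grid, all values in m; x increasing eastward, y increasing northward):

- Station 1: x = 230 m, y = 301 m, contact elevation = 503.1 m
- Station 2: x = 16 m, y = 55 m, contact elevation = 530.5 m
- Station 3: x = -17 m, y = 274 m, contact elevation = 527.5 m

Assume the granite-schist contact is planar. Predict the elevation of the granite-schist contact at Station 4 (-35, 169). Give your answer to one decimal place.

Let the plane be z = a·x + b·y + c.
Station 2−Station 1: −214a − 246b = 27.4;  Station 3−Station 1: −247a − 27b = 24.4.
Solving gives a = −0.09571, b = −0.02812.
Then c = 503.1 − a·230 − b·301 = 533.58.
At (-35, 169): z = 3.3 − 4.8 + 533.58 = 532.2 m.

532.2 m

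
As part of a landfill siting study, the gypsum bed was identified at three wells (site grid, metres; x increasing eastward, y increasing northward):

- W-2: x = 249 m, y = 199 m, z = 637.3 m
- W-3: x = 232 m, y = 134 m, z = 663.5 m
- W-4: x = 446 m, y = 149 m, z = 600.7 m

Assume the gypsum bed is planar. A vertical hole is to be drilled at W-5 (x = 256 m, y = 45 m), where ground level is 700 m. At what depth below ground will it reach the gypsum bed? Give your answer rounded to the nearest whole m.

Let the plane be z = a·x + b·y + c.
W-3−W-2: −17a − 65b = 26.2;  W-4−W-2: 197a − 50b = −36.6.
Solving gives a = −0.27016, b = −0.33242.
Then c = 637.3 − a·249 − b·199 = 770.72.
At (256, 45): z_contact = −69.2 − 15.0 + 770.72 = 686.6 m.
Depth below ground = 700 − 686.6 = 13 m.

13 m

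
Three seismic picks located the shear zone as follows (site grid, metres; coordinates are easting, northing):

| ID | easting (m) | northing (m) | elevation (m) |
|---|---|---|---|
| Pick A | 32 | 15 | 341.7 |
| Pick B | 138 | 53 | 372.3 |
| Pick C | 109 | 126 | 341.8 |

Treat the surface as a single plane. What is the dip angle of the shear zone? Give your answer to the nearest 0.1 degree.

25.0°

Let the plane be z = a·easting + b·northing + c.
Pick B−Pick A: 106a + 38b = 30.6;  Pick C−Pick A: 77a + 111b = 0.1.
Solving gives a = 0.38380, b = −0.26534.
Gradient magnitude |∇z| = √(a² + b²) = √(0.14730 + 0.07040) = 0.46659.
True dip = arctan(0.46659) = 25.0°, dipping toward NW (azimuth ≈ 305°).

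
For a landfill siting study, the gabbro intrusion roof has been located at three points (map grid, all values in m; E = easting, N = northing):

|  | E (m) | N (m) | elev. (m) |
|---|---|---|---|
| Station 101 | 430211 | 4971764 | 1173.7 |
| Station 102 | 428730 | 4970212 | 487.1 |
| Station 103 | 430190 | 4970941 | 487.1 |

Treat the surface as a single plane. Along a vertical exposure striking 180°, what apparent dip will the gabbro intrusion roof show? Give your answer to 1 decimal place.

40.2°

Let the plane be z = a·E + b·N + c.
Station 102−Station 101: −1481a − 1552b = −686.6;  Station 103−Station 101: −21a − 823b = −686.6.
Solving gives a = −0.42194, b = 0.84503.
Unit vector along 180° is (sin 180°, cos 180°) = (0.0000, -1.0000).
Slope in that direction = a·(0.0000) + b·(-1.0000) = −0.84503.
Apparent dip = arctan|0.84503| = 40.2° (true dip is 43.4°, so apparent ≤ true as expected).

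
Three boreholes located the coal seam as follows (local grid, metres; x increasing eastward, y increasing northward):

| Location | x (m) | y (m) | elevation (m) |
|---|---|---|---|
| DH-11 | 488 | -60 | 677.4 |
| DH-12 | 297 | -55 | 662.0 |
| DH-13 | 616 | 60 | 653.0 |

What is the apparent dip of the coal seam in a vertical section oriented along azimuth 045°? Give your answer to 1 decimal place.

8.4°

Two edge vectors: DH-11→DH-12 = (-191, 5, -15.4), DH-11→DH-13 = (128, 120, -24.4).
Normal n = (DH-11→DH-12) × (DH-11→DH-13) = (1726, -6631.6, -23560).
So ∂z/∂x = −n_x/n_z = 0.07326 and ∂z/∂y = −n_y/n_z = −0.28148.
Unit vector along 045° is (sin 45°, cos 45°) = (0.7071, 0.7071).
Slope in that direction = a·(0.7071) + b·(0.7071) = −0.14723.
Apparent dip = arctan|0.14723| = 8.4° (true dip is 16.2°, so apparent ≤ true as expected).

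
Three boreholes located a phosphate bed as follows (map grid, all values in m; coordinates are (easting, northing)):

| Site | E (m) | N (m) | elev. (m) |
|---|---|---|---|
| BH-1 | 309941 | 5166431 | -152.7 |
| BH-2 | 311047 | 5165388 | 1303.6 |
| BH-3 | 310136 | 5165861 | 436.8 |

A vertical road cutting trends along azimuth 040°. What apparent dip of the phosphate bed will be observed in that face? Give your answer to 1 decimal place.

Let the plane be z = a·E + b·N + c.
BH-2−BH-1: 1106a − 1043b = 1456.3;  BH-3−BH-1: 195a − 570b = 589.5.
Solving gives a = 0.50404, b = −0.86178.
Unit vector along 040° is (sin 40°, cos 40°) = (0.6428, 0.7660).
Slope in that direction = a·(0.6428) + b·(0.7660) = −0.33617.
Apparent dip = arctan|0.33617| = 18.6° (true dip is 45.0°, so apparent ≤ true as expected).

18.6°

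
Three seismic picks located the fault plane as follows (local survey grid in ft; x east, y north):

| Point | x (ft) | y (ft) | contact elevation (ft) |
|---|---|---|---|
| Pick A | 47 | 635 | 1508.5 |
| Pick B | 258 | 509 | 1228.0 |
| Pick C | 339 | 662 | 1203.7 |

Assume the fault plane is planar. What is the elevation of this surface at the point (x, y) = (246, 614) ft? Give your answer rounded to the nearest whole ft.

1284 ft

Let the plane be z = a·x + b·y + c.
Pick B−Pick A: 211a − 126b = −280.5;  Pick C−Pick A: 292a + 27b = −304.8.
Solving gives a = −1.08212, b = 0.41406.
Then c = 1508.5 − a·47 − b·635 = 1296.43.
At (246, 614): z = −266.2 + 254.2 + 1296.43 = 1284.5 ft.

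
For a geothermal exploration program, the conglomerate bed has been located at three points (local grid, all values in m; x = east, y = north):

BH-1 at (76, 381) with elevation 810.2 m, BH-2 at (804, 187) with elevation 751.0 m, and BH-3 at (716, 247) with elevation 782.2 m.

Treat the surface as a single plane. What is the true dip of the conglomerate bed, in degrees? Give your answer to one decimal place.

Let the plane be z = a·x + b·y + c.
BH-2−BH-1: 728a − 194b = −59.2;  BH-3−BH-1: 640a − 134b = −28.
Solving gives a = 0.09399, b = 0.65785.
Gradient magnitude |∇z| = √(a² + b²) = √(0.00883 + 0.43276) = 0.66453.
True dip = arctan(0.66453) = 33.6°, dipping toward S (azimuth ≈ 188°).

33.6°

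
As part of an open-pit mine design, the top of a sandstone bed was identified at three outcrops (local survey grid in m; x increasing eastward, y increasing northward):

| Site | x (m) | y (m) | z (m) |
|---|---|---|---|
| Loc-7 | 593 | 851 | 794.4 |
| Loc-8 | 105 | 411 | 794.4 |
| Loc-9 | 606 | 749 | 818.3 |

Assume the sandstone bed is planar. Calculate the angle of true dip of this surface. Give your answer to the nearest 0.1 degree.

Two edge vectors: Loc-7→Loc-8 = (-488, -440, 0), Loc-7→Loc-9 = (13, -102, 23.9).
Normal n = (Loc-7→Loc-8) × (Loc-7→Loc-9) = (-10516, 11663.2, 55496).
So ∂z/∂x = −n_x/n_z = 0.18949 and ∂z/∂y = −n_y/n_z = −0.21016.
Gradient magnitude |∇z| = √(a² + b²) = √(0.03591 + 0.04417) = 0.28298.
True dip = arctan(0.28298) = 15.8°, dipping toward NW (azimuth ≈ 318°).

15.8°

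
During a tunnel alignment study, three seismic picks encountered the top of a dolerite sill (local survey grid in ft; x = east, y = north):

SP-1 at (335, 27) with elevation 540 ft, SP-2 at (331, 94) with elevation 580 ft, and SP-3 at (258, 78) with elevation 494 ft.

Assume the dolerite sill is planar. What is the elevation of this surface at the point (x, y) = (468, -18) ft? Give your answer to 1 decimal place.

647.8 ft

Let the plane be z = a·x + b·y + c.
SP-2−SP-1: −4a + 67b = 40;  SP-3−SP-1: −77a + 51b = −46.
Solving gives a = 1.03370, b = 0.65873.
Then c = 540 − a·335 − b·27 = 175.92.
At (468, -18): z = 483.8 − 11.9 + 175.92 = 647.8 ft.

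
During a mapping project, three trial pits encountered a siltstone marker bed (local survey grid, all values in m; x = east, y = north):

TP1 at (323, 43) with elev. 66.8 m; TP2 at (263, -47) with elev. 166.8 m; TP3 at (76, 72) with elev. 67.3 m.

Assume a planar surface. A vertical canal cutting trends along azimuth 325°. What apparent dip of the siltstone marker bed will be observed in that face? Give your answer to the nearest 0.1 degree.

37.7°

Let the plane be z = a·x + b·y + c.
TP2−TP1: −60a − 90b = 100;  TP3−TP1: −247a + 29b = 0.5.
Solving gives a = −0.12286, b = −1.02920.
Unit vector along 325° is (sin 325°, cos 325°) = (-0.5736, 0.8192).
Slope in that direction = a·(-0.5736) + b·(0.8192) = −0.77260.
Apparent dip = arctan|0.77260| = 37.7° (true dip is 46.0°, so apparent ≤ true as expected).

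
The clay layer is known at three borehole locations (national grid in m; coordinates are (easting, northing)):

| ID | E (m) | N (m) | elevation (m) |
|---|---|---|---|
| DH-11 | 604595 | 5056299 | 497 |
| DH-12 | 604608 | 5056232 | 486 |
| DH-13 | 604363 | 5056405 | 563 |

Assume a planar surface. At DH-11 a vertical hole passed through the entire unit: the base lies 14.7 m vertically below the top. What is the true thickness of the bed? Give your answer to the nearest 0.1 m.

14.2 m

Let the plane be z = a·E + b·N + c.
DH-12−DH-11: 13a − 67b = −11;  DH-13−DH-11: −232a + 106b = 66.
Solving gives a = −0.22985, b = 0.11958.
|∇z| = √(a²+b²) = 0.25909, so dip δ = arctan(0.25909) = 14.53°.
True thickness = vertical thickness × cos δ = 14.7 × cos 14.53° = 14.2 m.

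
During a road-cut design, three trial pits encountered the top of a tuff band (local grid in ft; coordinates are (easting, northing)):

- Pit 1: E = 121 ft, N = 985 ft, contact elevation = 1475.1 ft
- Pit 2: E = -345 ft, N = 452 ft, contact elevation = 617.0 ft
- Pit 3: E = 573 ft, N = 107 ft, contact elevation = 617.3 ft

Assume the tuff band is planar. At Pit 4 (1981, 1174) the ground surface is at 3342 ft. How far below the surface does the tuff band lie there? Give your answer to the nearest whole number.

Let the plane be z = a·E + b·N + c.
Pit 2−Pit 1: −466a − 533b = −858.1;  Pit 3−Pit 1: 452a − 878b = −857.8.
Solving gives a = 0.45565, b = 1.21157.
Then c = 1475.1 − a·121 − b·985 = 226.57.
At (1981, 1174): z_contact = 902.7 + 1422.4 + 226.57 = 2551.6 ft.
Depth below ground = 3342 − 2551.6 = 790 ft.

790 ft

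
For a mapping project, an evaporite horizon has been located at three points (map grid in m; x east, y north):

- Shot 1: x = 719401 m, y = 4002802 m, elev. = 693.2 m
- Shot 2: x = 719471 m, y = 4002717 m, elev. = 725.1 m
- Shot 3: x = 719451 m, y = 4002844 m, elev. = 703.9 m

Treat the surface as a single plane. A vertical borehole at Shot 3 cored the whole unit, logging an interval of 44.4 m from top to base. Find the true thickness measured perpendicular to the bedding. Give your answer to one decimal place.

Two edge vectors: Shot 1→Shot 2 = (70, -85, 31.9), Shot 1→Shot 3 = (50, 42, 10.7).
Normal n = (Shot 1→Shot 2) × (Shot 1→Shot 3) = (-2249.3, 846, 7190).
So ∂z/∂x = −n_x/n_z = 0.31284 and ∂z/∂y = −n_y/n_z = −0.11766.
|∇z| = √(a²+b²) = 0.33423, so dip δ = arctan(0.33423) = 18.48°.
True thickness = vertical thickness × cos δ = 44.4 × cos 18.48° = 42.1 m.

42.1 m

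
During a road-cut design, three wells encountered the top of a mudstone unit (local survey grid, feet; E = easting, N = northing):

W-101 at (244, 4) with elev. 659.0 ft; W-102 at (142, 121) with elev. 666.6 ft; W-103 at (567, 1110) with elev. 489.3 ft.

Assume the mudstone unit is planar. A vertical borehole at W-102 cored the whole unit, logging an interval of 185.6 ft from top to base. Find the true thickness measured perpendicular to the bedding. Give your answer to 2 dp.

Let the plane be z = a·E + b·N + c.
W-102−W-101: −102a + 117b = 7.6;  W-103−W-101: 323a + 1106b = −169.7.
Solving gives a = −0.18765, b = −0.09863.
|∇z| = √(a²+b²) = 0.21199, so dip δ = arctan(0.21199) = 11.97°.
True thickness = vertical thickness × cos δ = 185.6 × cos 11.97° = 181.56 ft.

181.56 ft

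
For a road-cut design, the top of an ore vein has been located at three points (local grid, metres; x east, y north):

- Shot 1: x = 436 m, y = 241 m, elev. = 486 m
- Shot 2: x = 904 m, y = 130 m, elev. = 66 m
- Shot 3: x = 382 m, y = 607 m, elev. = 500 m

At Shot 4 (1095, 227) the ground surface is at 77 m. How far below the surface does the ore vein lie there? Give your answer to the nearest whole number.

196 m

Let the plane be z = a·x + b·y + c.
Shot 2−Shot 1: 468a − 111b = −420;  Shot 3−Shot 1: −54a + 366b = 14.
Solving gives a = −0.92058, b = −0.09757.
Then c = 486 − a·436 − b·241 = 910.89.
At (1095, 227): z_contact = −1008.0 − 22.1 + 910.89 = -119.3 m.
Depth below ground = 77 − (-119.3) = 196 m.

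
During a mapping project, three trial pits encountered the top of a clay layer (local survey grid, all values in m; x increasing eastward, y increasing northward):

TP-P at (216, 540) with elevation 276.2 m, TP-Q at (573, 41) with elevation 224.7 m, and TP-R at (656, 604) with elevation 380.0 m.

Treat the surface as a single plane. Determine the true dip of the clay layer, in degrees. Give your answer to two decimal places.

17.61°

Let the plane be z = a·x + b·y + c.
TP-Q−TP-P: 357a − 499b = −51.5;  TP-R−TP-P: 440a + 64b = 103.8.
Solving gives a = 0.20008, b = 0.24635.
Gradient magnitude |∇z| = √(a² + b²) = √(0.04003 + 0.06069) = 0.31736.
True dip = arctan(0.31736) = 17.61°, dipping toward SW (azimuth ≈ 219°).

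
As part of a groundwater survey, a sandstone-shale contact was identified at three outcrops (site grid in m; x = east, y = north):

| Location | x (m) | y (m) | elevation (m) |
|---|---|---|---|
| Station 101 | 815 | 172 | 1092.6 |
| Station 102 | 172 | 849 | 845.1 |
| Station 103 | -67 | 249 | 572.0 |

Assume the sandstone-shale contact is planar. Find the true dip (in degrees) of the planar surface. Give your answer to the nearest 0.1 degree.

Let the plane be z = a·x + b·y + c.
Station 102−Station 101: −643a + 677b = −247.5;  Station 103−Station 101: −882a + 77b = −520.6.
Solving gives a = 0.60881, b = 0.21266.
Gradient magnitude |∇z| = √(a² + b²) = √(0.37066 + 0.04522) = 0.64489.
True dip = arctan(0.64489) = 32.8°, dipping toward WSW (azimuth ≈ 251°).

32.8°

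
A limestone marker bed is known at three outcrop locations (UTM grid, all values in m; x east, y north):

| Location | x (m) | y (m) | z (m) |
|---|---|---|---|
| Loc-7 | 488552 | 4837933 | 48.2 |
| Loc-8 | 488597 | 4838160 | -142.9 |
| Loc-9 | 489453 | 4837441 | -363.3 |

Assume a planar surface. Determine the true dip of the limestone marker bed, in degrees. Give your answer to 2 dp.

46.92°

Two edge vectors: Loc-7→Loc-8 = (45, 227, -191.1), Loc-7→Loc-9 = (901, -492, -411.5).
Normal n = (Loc-7→Loc-8) × (Loc-7→Loc-9) = (-187431.7, -153663.6, -226667).
So ∂z/∂x = −n_x/n_z = −0.82690 and ∂z/∂y = −n_y/n_z = −0.67793.
Gradient magnitude |∇z| = √(a² + b²) = √(0.68377 + 0.45958) = 1.06928.
True dip = arctan(1.06928) = 46.92°, dipping toward NE (azimuth ≈ 051°).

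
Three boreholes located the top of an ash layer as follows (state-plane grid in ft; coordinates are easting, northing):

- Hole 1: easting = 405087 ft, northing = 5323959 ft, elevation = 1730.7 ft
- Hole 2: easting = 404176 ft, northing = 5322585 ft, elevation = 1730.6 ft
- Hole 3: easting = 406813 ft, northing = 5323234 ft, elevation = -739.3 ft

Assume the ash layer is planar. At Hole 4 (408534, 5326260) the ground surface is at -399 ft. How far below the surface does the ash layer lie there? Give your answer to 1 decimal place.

Let the plane be z = a·easting + b·northing + c.
Hole 2−Hole 1: −911a − 1374b = −0.1;  Hole 3−Hole 1: 1726a − 725b = −2470.
Solving gives a = −1.119297038, b = 0.742197672.
Then c = 1730.7 − a·405087 − b·5323959 = −3496286.60.
At (408534, 5326260): z_contact = −457270.90 + 3953137.77 − 3496286.60 = -419.72 ft.
Depth below ground = -399 − (-419.72) = 20.7 ft.

20.7 ft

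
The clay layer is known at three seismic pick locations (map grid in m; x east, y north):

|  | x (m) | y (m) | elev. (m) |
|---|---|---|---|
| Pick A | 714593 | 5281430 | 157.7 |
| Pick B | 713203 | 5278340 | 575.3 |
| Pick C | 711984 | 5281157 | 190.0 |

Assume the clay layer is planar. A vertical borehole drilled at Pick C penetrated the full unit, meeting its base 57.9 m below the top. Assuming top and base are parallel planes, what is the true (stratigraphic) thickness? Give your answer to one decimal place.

Let the plane be z = a·x + b·y + c.
Pick B−Pick A: −1390a − 3090b = 417.6;  Pick C−Pick A: −2609a − 273b = 32.3.
Solving gives a = 0.00185, b = −0.13598.
|∇z| = √(a²+b²) = 0.13599, so dip δ = arctan(0.13599) = 7.74°.
True thickness = vertical thickness × cos δ = 57.9 × cos 7.74° = 57.4 m.

57.4 m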